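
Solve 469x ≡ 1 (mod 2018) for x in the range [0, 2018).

1549

gcd(2018, 469) = 1  (2018 = 4·469 + 142, 469 = 3·142 + 43, 142 = 3·43 + 13, 43 = 3·13 + 4, 13 = 3·4 + 1, 4 = 4·1).
Back-substituting, 469·(-469) + 2018·(109) = 1.
So 469·-469 ≡ 1 (mod 2018), and -469 mod 2018 = 1549.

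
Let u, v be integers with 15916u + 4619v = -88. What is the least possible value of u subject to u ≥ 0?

gcd(15916, 4619):
  15916 = 3*4619 + 2059
  4619 = 2*2059 + 501
  2059 = 4*501 + 55
  501 = 9*55 + 6
  55 = 9*6 + 1
  6 = 6*1
so gcd(15916, 4619) = 1.
1 divides -88, so solutions exist.
Back-substitute for Bézout coefficients:
  1 = 55 - 9*6
  ... = 15916*(756) + 4619*(-2605)
Scale by -88/1 = -88: (u₀, v₀) = (-66528, 229240).
General solution: u = -66528 + 4619t, v = 229240 - 15916t for integer t.
u ≥ 0: smallest is -66528 mod 4619 = 2757 (at t = 15), with v = -9500.

2757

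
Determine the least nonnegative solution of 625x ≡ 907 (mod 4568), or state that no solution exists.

3115

gcd(4568, 625) = 1.
1 divides 907, so solutions exist.
By Bézout, 625·(497) + 4568·(-68) = 1.
So 625·(497) ≡ 1 (mod 4568); multiply by 907: x ≡ 450779 (mod 4568).
Smallest nonnegative: x = 450779 mod 4568 = 3115.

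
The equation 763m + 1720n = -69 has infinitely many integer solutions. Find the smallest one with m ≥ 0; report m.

577

gcd(1720, 763) = 1.
1 divides -69, so solutions exist.
By Bézout, 763*(-133) + 1720*(59) = 1.
Scale by -69/1 = -69: (m₀, n₀) = (9177, -4071).
General solution: m = 9177 + 1720t, n = -4071 - 763t for integer t.
m ≥ 0: smallest is 9177 mod 1720 = 577 (at t = -5), with n = -256.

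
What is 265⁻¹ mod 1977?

gcd(1977, 265) = 1  (1977 = 7·265 + 122, 265 = 2·122 + 21, 122 = 5·21 + 17, 21 = 1·17 + 4, 17 = 4·4 + 1, 4 = 4·1).
Back-substituting, 265·(-470) + 1977·(63) = 1.
So 265·-470 ≡ 1 (mod 1977), and -470 mod 1977 = 1507.

1507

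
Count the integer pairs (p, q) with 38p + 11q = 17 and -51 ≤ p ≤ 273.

gcd(38, 11) = 1.
By Bézout, 38*(-2) + 11*(7) = 1.
Particular solution: (10, -33).
General solution: p = 10 + 11t, q = -33 - 38t for integer t.
-51 ≤ 10 + 11t ≤ 273 gives t ∈ [-5, 23], which is 29 values.

29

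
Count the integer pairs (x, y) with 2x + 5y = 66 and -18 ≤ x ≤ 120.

gcd(5, 2) = 1.
By Bézout, 2×(-2) + 5×(1) = 1.
Particular solution: (3, 12).
General solution: x = 3 + 5t, y = 12 - 2t for integer t.
-18 ≤ 3 + 5t ≤ 120 gives t ∈ [-4, 23], which is 28 values.

28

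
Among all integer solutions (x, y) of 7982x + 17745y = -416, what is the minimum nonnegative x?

gcd(17745, 7982) = 13  (17745 = 2·7982 + 1781, 7982 = 4·1781 + 858, 1781 = 2·858 + 65, 858 = 13·65 + 13, 65 = 5·13).
13 divides -416, so solutions exist.
Back-substituting, 7982·(269) + 17745·(-121) = 13.
Scale by -416/13 = -32: (x₀, y₀) = (-8608, 3872).
General solution: x = -8608 + 1365t, y = 3872 - 614t for integer t.
x ≥ 0: smallest is -8608 mod 1365 = 947 (at t = 7), with y = -426.

947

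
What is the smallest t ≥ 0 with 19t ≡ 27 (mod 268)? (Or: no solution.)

gcd(268, 19) = 1.
1 divides 27, so solutions exist.
By Bézout, 19*(127) + 268*(-9) = 1.
So 19*(127) ≡ 1 (mod 268); multiply by 27: t ≡ 3429 (mod 268).
Smallest nonnegative: t = 3429 mod 268 = 213.

213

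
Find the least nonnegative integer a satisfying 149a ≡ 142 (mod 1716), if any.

gcd(1716, 149) = 1  (1716 = 11*149 + 77, 149 = 1*77 + 72, 77 = 1*72 + 5, 72 = 14*5 + 2, 5 = 2*2 + 1, 2 = 2*1).
1 divides 142, so solutions exist.
Back-substituting, 149*(-691) + 1716*(60) = 1.
So 149*(-691) ≡ 1 (mod 1716); multiply by 142: a ≡ -98122 (mod 1716).
Smallest nonnegative: a = -98122 mod 1716 = 1406.

1406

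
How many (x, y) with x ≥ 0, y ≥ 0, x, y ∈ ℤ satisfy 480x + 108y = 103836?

gcd(480, 108) = 12.
By Bézout, 480×(-2) + 108×(9) = 12.
One solution: (1, 957).
General: x = 1 + 9t, y = 957 - 40t.
x ≥ 0 ⇒ t ≥ 0; y ≥ 0 ⇒ t ≤ 23. So t ∈ [0, 23]: 24 solutions.

24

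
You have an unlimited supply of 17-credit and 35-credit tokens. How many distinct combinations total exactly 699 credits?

2

Need nonnegative integers with 17j + 35k = 699.
gcd(17, 35) = 1, and 17·(-2) + 35·(1) = 1.
So (j₀, k₀) = (-1398, 699); general j = -1398 + 35t, k = 699 - 17t.
j ≥ 0 ⇒ t ≥ 40; k ≥ 0 ⇒ t ≤ 41. That's 2 values of t.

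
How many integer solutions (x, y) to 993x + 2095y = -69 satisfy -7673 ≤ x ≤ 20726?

gcd(2095, 993) = 1.
By Bézout, 993*(-173) + 2095*(82) = 1.
Particular solution: (1462, -693).
General solution: x = 1462 + 2095t, y = -693 - 993t for integer t.
-7673 ≤ 1462 + 2095t ≤ 20726 gives t ∈ [-4, 9], which is 14 values.

14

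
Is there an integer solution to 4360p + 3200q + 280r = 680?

gcd(4360, 3200) = 40  (4360 = 1*3200 + 1160, 3200 = 2*1160 + 880, 1160 = 1*880 + 280, 880 = 3*280 + 40, 280 = 7*40).
gcd(40, 280) = 40.
40 divides 680, so integer solutions exist.

yes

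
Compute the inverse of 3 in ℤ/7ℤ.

5

gcd(7, 3) = 1  (7 = 2·3 + 1, 3 = 3·1).
Back-substituting, 3·(-2) + 7·(1) = 1.
So 3·-2 ≡ 1 (mod 7), and -2 mod 7 = 5.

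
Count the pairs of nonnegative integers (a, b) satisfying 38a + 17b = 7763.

gcd(38, 17):
  38 = 2*17 + 4
  17 = 4*4 + 1
  4 = 4*1
so gcd(38, 17) = 1.
Back-substitute for Bézout coefficients:
  1 = 17 - 4*4
  ... = 38*(-4) + 17*(9)
Scale by 7763: one solution is (-31052, 69867). Reduce a mod 17: (7, 441).
General: a = 7 + 17t, b = 441 - 38t.
a ≥ 0 ⇒ t ≥ 0; b ≥ 0 ⇒ t ≤ 11. So t ∈ [0, 11]: 12 solutions.

12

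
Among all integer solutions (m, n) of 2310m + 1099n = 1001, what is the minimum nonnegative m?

gcd(2310, 1099):
  2310 = 2*1099 + 112
  1099 = 9*112 + 91
  112 = 1*91 + 21
  91 = 4*21 + 7
  21 = 3*7
so gcd(2310, 1099) = 7.
7 divides 1001, so solutions exist.
Back-substitute for Bézout coefficients:
  7 = 91 - 4*21
  ... = 2310*(-49) + 1099*(103)
Scale by 1001/7 = 143: (m₀, n₀) = (-7007, 14729).
General solution: m = -7007 + 157t, n = 14729 - 330t for integer t.
m ≥ 0: smallest is -7007 mod 157 = 58 (at t = 45), with n = -121.

58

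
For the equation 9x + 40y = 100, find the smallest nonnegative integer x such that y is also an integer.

gcd(40, 9) = 1.
1 divides 100, so solutions exist.
By Bézout, 9·(9) + 40·(-2) = 1.
Scale by 100/1 = 100: (x₀, y₀) = (900, -200).
General solution: x = 900 + 40t, y = -200 - 9t for integer t.
x ≥ 0: smallest is 900 mod 40 = 20 (at t = -22), with y = -2.

20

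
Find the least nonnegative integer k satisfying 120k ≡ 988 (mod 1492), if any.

gcd(1492, 120) = 4.
4 divides 988, so solutions exist.
By Bézout, 120×(-87) + 1492×(7) = 4.
So 120×(-87) ≡ 4 (mod 1492); multiply by 247: k ≡ -21489 (mod 373).
Smallest nonnegative: k = -21489 mod 373 = 145.

145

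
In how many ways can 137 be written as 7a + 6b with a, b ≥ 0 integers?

3

gcd(7, 6):
  7 = 1×6 + 1
  6 = 6×1
so gcd(7, 6) = 1.
Back-substitute for Bézout coefficients:
  1 = 7 - 1×6
  ... = 7×(1) + 6×(-1)
Scale by 137: one solution is (137, -137). Reduce a mod 6: (5, 17).
General: a = 5 + 6t, b = 17 - 7t.
a ≥ 0 ⇒ t ≥ 0; b ≥ 0 ⇒ t ≤ 2. So t ∈ [0, 2]: 3 solutions.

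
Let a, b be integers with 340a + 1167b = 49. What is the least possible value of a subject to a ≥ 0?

388

gcd(1167, 340):
  1167 = 3*340 + 147
  340 = 2*147 + 46
  147 = 3*46 + 9
  46 = 5*9 + 1
  9 = 9*1
so gcd(1167, 340) = 1.
1 divides 49, so solutions exist.
Back-substitute for Bézout coefficients:
  1 = 46 - 5*9
  ... = 340*(127) + 1167*(-37)
Scale by 49/1 = 49: (a₀, b₀) = (6223, -1813).
General solution: a = 6223 + 1167t, b = -1813 - 340t for integer t.
a ≥ 0: smallest is 6223 mod 1167 = 388 (at t = -5), with b = -113.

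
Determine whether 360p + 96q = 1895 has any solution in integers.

gcd(360, 96) = 24  (360 = 3·96 + 72, 96 = 1·72 + 24, 72 = 3·24).
24 does not divide 1895 (remainder 23), so no integer solutions.

no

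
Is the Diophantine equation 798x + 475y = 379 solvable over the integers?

gcd(798, 475):
  798 = 1*475 + 323
  475 = 1*323 + 152
  323 = 2*152 + 19
  152 = 8*19
so gcd(798, 475) = 19.
19 does not divide 379 (remainder 18), so no integer solutions.

no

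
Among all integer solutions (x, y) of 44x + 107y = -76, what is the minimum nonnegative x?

gcd(107, 44):
  107 = 2·44 + 19
  44 = 2·19 + 6
  19 = 3·6 + 1
  6 = 6·1
so gcd(107, 44) = 1.
1 divides -76, so solutions exist.
Back-substitute for Bézout coefficients:
  1 = 19 - 3·6
  ... = 44·(-17) + 107·(7)
Scale by -76/1 = -76: (x₀, y₀) = (1292, -532).
General solution: x = 1292 + 107t, y = -532 - 44t for integer t.
x ≥ 0: smallest is 1292 mod 107 = 8 (at t = -12), with y = -4.

8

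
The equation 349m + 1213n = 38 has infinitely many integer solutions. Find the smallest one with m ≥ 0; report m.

gcd(1213, 349):
  1213 = 3*349 + 166
  349 = 2*166 + 17
  166 = 9*17 + 13
  17 = 1*13 + 4
  13 = 3*4 + 1
  4 = 4*1
so gcd(1213, 349) = 1.
1 divides 38, so solutions exist.
Back-substitute for Bézout coefficients:
  1 = 13 - 3*4
  ... = 349*(-285) + 1213*(82)
Scale by 38/1 = 38: (m₀, n₀) = (-10830, 3116).
General solution: m = -10830 + 1213t, n = 3116 - 349t for integer t.
m ≥ 0: smallest is -10830 mod 1213 = 87 (at t = 9), with n = -25.

87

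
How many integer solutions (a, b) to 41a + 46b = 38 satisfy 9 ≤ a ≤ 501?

11

gcd(46, 41):
  46 = 1·41 + 5
  41 = 8·5 + 1
  5 = 5·1
so gcd(46, 41) = 1.
Back-substitute for Bézout coefficients:
  1 = 41 - 8·5
  ... = 41·(9) + 46·(-8)
Scale by 38: particular solution (342, -304); reduce a mod 46: (20, -17).
General solution: a = 20 + 46t, b = -17 - 41t for integer t.
9 ≤ 20 + 46t ≤ 501 gives t ∈ [0, 10], which is 11 values.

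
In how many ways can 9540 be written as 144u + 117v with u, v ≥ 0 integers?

gcd(144, 117) = 9  (144 = 1·117 + 27, 117 = 4·27 + 9, 27 = 3·9).
Back-substituting, 144·(-4) + 117·(5) = 9.
Scale by 1060: one solution is (-4240, 5300). Reduce u mod 13: (11, 68).
General: u = 11 + 13t, v = 68 - 16t.
u ≥ 0 ⇒ t ≥ 0; v ≥ 0 ⇒ t ≤ 4. So t ∈ [0, 4]: 5 solutions.

5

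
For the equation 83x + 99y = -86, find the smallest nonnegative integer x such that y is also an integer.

92

gcd(99, 83):
  99 = 1*83 + 16
  83 = 5*16 + 3
  16 = 5*3 + 1
  3 = 3*1
so gcd(99, 83) = 1.
1 divides -86, so solutions exist.
Back-substitute for Bézout coefficients:
  1 = 16 - 5*3
  ... = 83*(-31) + 99*(26)
Scale by -86/1 = -86: (x₀, y₀) = (2666, -2236).
General solution: x = 2666 + 99t, y = -2236 - 83t for integer t.
x ≥ 0: smallest is 2666 mod 99 = 92 (at t = -26), with y = -78.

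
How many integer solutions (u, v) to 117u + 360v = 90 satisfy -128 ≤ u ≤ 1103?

gcd(360, 117):
  360 = 3×117 + 9
  117 = 13×9
so gcd(360, 117) = 9.
Back-substitute for Bézout coefficients:
  9 = 360 - 3×117
  ... = 117×(-3) + 360×(1)
Scale by 10: particular solution (-30, 10); reduce u mod 40: (10, -3).
General solution: u = 10 + 40t, v = -3 - 13t for integer t.
-128 ≤ 10 + 40t ≤ 1103 gives t ∈ [-3, 27], which is 31 values.

31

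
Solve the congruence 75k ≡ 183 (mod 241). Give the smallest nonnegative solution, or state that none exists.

41

gcd(241, 75):
  241 = 3·75 + 16
  75 = 4·16 + 11
  16 = 1·11 + 5
  11 = 2·5 + 1
  5 = 5·1
so gcd(241, 75) = 1.
1 divides 183, so solutions exist.
Back-substitute for Bézout coefficients:
  1 = 11 - 2·5
  ... = 75·(45) + 241·(-14)
So 75·(45) ≡ 1 (mod 241); multiply by 183: k ≡ 8235 (mod 241).
Smallest nonnegative: k = 8235 mod 241 = 41.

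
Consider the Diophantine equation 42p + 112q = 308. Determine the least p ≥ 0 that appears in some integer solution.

2

gcd(112, 42):
  112 = 2×42 + 28
  42 = 1×28 + 14
  28 = 2×14
so gcd(112, 42) = 14.
14 divides 308, so solutions exist.
Back-substitute for Bézout coefficients:
  14 = 42 - 1×28
  ... = 42×(3) + 112×(-1)
Scale by 308/14 = 22: (p₀, q₀) = (66, -22).
General solution: p = 66 + 8t, q = -22 - 3t for integer t.
p ≥ 0: smallest is 66 mod 8 = 2 (at t = -8), with q = 2.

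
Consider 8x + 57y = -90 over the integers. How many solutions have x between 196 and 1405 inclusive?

21

gcd(57, 8) = 1.
By Bézout, 8·(-7) + 57·(1) = 1.
Particular solution: (3, -2).
General solution: x = 3 + 57t, y = -2 - 8t for integer t.
196 ≤ 3 + 57t ≤ 1405 gives t ∈ [4, 24], which is 21 values.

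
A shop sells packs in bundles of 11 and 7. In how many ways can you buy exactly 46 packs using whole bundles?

1

Need nonnegative integers with 11j + 7k = 46.
gcd(11, 7) = 1, and 11·(2) + 7·(-3) = 1.
So (j₀, k₀) = (92, -138); general j = 92 + 7t, k = -138 - 11t.
j ≥ 0 ⇒ t ≥ -13; k ≥ 0 ⇒ t ≤ -13. That's 1 value of t.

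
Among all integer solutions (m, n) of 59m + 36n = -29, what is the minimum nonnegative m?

5

gcd(59, 36) = 1  (59 = 1·36 + 23, 36 = 1·23 + 13, 23 = 1·13 + 10, 13 = 1·10 + 3, 10 = 3·3 + 1, 3 = 3·1).
1 divides -29, so solutions exist.
Back-substituting, 59·(11) + 36·(-18) = 1.
Scale by -29/1 = -29: (m₀, n₀) = (-319, 522).
General solution: m = -319 + 36t, n = 522 - 59t for integer t.
m ≥ 0: smallest is -319 mod 36 = 5 (at t = 9), with n = -9.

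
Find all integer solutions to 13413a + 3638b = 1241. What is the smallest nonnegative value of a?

165

gcd(13413, 3638):
  13413 = 3×3638 + 2499
  3638 = 1×2499 + 1139
  2499 = 2×1139 + 221
  1139 = 5×221 + 34
  221 = 6×34 + 17
  34 = 2×17
so gcd(13413, 3638) = 17.
17 divides 1241, so solutions exist.
Back-substitute for Bézout coefficients:
  17 = 221 - 6×34
  ... = 13413×(99) + 3638×(-365)
Scale by 1241/17 = 73: (a₀, b₀) = (7227, -26645).
General solution: a = 7227 + 214t, b = -26645 - 789t for integer t.
a ≥ 0: smallest is 7227 mod 214 = 165 (at t = -33), with b = -608.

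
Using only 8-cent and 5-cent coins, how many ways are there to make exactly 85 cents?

3

Need nonnegative integers with 8j + 5k = 85.
gcd(8, 5) = 1, and 8·(2) + 5·(-3) = 1.
So (j₀, k₀) = (170, -255); general j = 170 + 5t, k = -255 - 8t.
j ≥ 0 ⇒ t ≥ -34; k ≥ 0 ⇒ t ≤ -32. That's 3 values of t.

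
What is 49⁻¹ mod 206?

gcd(206, 49) = 1.
By Bézout, 49*(-21) + 206*(5) = 1.
So 49*-21 ≡ 1 (mod 206), and -21 mod 206 = 185.

185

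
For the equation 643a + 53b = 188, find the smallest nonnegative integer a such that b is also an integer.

gcd(643, 53) = 1  (643 = 12·53 + 7, 53 = 7·7 + 4, 7 = 1·4 + 3, 4 = 1·3 + 1, 3 = 3·1).
1 divides 188, so solutions exist.
Back-substituting, 643·(-15) + 53·(182) = 1.
Scale by 188/1 = 188: (a₀, b₀) = (-2820, 34216).
General solution: a = -2820 + 53t, b = 34216 - 643t for integer t.
a ≥ 0: smallest is -2820 mod 53 = 42 (at t = 54), with b = -506.

42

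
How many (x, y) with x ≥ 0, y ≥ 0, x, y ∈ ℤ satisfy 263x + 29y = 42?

0

gcd(263, 29):
  263 = 9×29 + 2
  29 = 14×2 + 1
  2 = 2×1
so gcd(263, 29) = 1.
Back-substitute for Bézout coefficients:
  1 = 29 - 14×2
  ... = 263×(-14) + 29×(127)
Scale by 42: one solution is (-588, 5334). Reduce x mod 29: (21, -189).
General: x = 21 + 29t, y = -189 - 263t.
x ≥ 0 ⇒ t ≥ 0; y ≥ 0 ⇒ t ≤ -1. So t ∈ [0, -1]: 0 solutions.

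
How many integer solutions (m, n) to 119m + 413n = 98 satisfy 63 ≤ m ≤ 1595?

26

gcd(413, 119) = 7.
By Bézout, 119*(7) + 413*(-2) = 7.
Particular solution: (39, -11).
General solution: m = 39 + 59t, n = -11 - 17t for integer t.
63 ≤ 39 + 59t ≤ 1595 gives t ∈ [1, 26], which is 26 values.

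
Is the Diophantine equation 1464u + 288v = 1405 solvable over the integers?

no

gcd(1464, 288):
  1464 = 5*288 + 24
  288 = 12*24
so gcd(1464, 288) = 24.
24 does not divide 1405 (remainder 13), so no integer solutions.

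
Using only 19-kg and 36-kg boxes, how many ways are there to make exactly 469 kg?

Need nonnegative integers with 19j + 36k = 469.
gcd(19, 36) = 1, and 19·(-17) + 36·(9) = 1.
So (j₀, k₀) = (-7973, 4221); general j = -7973 + 36t, k = 4221 - 19t.
j ≥ 0 ⇒ t ≥ 222; k ≥ 0 ⇒ t ≤ 222. That's 1 value of t.

1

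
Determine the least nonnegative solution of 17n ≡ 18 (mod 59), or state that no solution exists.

gcd(59, 17):
  59 = 3×17 + 8
  17 = 2×8 + 1
  8 = 8×1
so gcd(59, 17) = 1.
1 divides 18, so solutions exist.
Back-substitute for Bézout coefficients:
  1 = 17 - 2×8
  ... = 17×(7) + 59×(-2)
So 17×(7) ≡ 1 (mod 59); multiply by 18: n ≡ 126 (mod 59).
Smallest nonnegative: n = 126 mod 59 = 8.

8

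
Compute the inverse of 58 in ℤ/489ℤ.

gcd(489, 58) = 1  (489 = 8*58 + 25, 58 = 2*25 + 8, 25 = 3*8 + 1, 8 = 8*1).
Back-substituting, 58*(-59) + 489*(7) = 1.
So 58*-59 ≡ 1 (mod 489), and -59 mod 489 = 430.

430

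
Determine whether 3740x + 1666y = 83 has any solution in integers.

gcd(3740, 1666) = 34  (3740 = 2×1666 + 408, 1666 = 4×408 + 34, 408 = 12×34).
34 does not divide 83 (remainder 15), so no integer solutions.

no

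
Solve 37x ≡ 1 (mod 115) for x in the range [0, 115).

28

gcd(115, 37) = 1.
By Bézout, 37×(28) + 115×(-9) = 1.
So 37×28 ≡ 1 (mod 115), and 28 mod 115 = 28.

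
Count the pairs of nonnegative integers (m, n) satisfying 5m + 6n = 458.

15

gcd(6, 5) = 1  (6 = 1*5 + 1, 5 = 5*1).
Back-substituting, 5*(-1) + 6*(1) = 1.
Scale by 458: one solution is (-458, 458). Reduce m mod 6: (4, 73).
General: m = 4 + 6t, n = 73 - 5t.
m ≥ 0 ⇒ t ≥ 0; n ≥ 0 ⇒ t ≤ 14. So t ∈ [0, 14]: 15 solutions.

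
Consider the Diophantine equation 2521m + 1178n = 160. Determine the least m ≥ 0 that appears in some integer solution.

gcd(2521, 1178) = 1.
1 divides 160, so solutions exist.
By Bézout, 2521*(307) + 1178*(-657) = 1.
Scale by 160/1 = 160: (m₀, n₀) = (49120, -105120).
General solution: m = 49120 + 1178t, n = -105120 - 2521t for integer t.
m ≥ 0: smallest is 49120 mod 1178 = 822 (at t = -41), with n = -1759.

822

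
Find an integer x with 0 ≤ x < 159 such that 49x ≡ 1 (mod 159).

13

gcd(159, 49) = 1.
By Bézout, 49·(13) + 159·(-4) = 1.
So 49·13 ≡ 1 (mod 159), and 13 mod 159 = 13.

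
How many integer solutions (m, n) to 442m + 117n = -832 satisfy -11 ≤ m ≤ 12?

gcd(442, 117):
  442 = 3*117 + 91
  117 = 1*91 + 26
  91 = 3*26 + 13
  26 = 2*13
so gcd(442, 117) = 13.
Back-substitute for Bézout coefficients:
  13 = 91 - 3*26
  ... = 442*(4) + 117*(-15)
Scale by -64: particular solution (-256, 960); reduce m mod 9: (5, -26).
General solution: m = 5 + 9t, n = -26 - 34t for integer t.
-11 ≤ 5 + 9t ≤ 12 gives t ∈ [-1, 0], which is 2 values.

2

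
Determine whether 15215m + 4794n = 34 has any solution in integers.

yes

gcd(15215, 4794):
  15215 = 3·4794 + 833
  4794 = 5·833 + 629
  833 = 1·629 + 204
  629 = 3·204 + 17
  204 = 12·17
so gcd(15215, 4794) = 17.
17 divides 34, so integer solutions exist.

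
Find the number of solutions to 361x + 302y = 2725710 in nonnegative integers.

gcd(361, 302):
  361 = 1×302 + 59
  302 = 5×59 + 7
  59 = 8×7 + 3
  7 = 2×3 + 1
  3 = 3×1
so gcd(361, 302) = 1.
Back-substitute for Bézout coefficients:
  1 = 7 - 2×3
  ... = 361×(-87) + 302×(104)
Scale by 2725710: one solution is (-237136770, 283473840). Reduce x mod 302: (274, 8698).
General: x = 274 + 302t, y = 8698 - 361t.
x ≥ 0 ⇒ t ≥ 0; y ≥ 0 ⇒ t ≤ 24. So t ∈ [0, 24]: 25 solutions.

25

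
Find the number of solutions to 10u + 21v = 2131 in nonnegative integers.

gcd(21, 10):
  21 = 2·10 + 1
  10 = 10·1
so gcd(21, 10) = 1.
Back-substitute for Bézout coefficients:
  1 = 21 - 2·10
  ... = 10·(-2) + 21·(1)
Scale by 2131: one solution is (-4262, 2131). Reduce u mod 21: (1, 101).
General: u = 1 + 21t, v = 101 - 10t.
u ≥ 0 ⇒ t ≥ 0; v ≥ 0 ⇒ t ≤ 10. So t ∈ [0, 10]: 11 solutions.

11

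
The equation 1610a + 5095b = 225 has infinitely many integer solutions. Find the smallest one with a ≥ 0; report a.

gcd(5095, 1610):
  5095 = 3×1610 + 265
  1610 = 6×265 + 20
  265 = 13×20 + 5
  20 = 4×5
so gcd(5095, 1610) = 5.
5 divides 225, so solutions exist.
Back-substitute for Bézout coefficients:
  5 = 265 - 13×20
  ... = 1610×(-250) + 5095×(79)
Scale by 225/5 = 45: (a₀, b₀) = (-11250, 3555).
General solution: a = -11250 + 1019t, b = 3555 - 322t for integer t.
a ≥ 0: smallest is -11250 mod 1019 = 978 (at t = 12), with b = -309.

978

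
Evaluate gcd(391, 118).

1

gcd(391, 118):
  391 = 3×118 + 37
  118 = 3×37 + 7
  37 = 5×7 + 2
  7 = 3×2 + 1
  2 = 2×1
so gcd(391, 118) = 1.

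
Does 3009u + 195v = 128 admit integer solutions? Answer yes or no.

gcd(3009, 195):
  3009 = 15*195 + 84
  195 = 2*84 + 27
  84 = 3*27 + 3
  27 = 9*3
so gcd(3009, 195) = 3.
3 does not divide 128 (remainder 2), so no integer solutions.

no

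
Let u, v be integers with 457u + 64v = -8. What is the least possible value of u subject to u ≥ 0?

gcd(457, 64) = 1  (457 = 7×64 + 9, 64 = 7×9 + 1, 9 = 9×1).
1 divides -8, so solutions exist.
Back-substituting, 457×(-7) + 64×(50) = 1.
Scale by -8/1 = -8: (u₀, v₀) = (56, -400).
General solution: u = 56 + 64t, v = -400 - 457t for integer t.
u ≥ 0: smallest is 56 mod 64 = 56 (at t = 0), with v = -400.

56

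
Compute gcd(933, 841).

gcd(933, 841):
  933 = 1*841 + 92
  841 = 9*92 + 13
  92 = 7*13 + 1
  13 = 13*1
so gcd(933, 841) = 1.

1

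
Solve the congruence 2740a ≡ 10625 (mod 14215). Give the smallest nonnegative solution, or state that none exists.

gcd(14215, 2740) = 5  (14215 = 5×2740 + 515, 2740 = 5×515 + 165, 515 = 3×165 + 20, 165 = 8×20 + 5, 20 = 4×5).
5 divides 10625, so solutions exist.
Back-substituting, 2740×(690) + 14215×(-133) = 5.
So 2740×(690) ≡ 5 (mod 14215); multiply by 2125: a ≡ 1466250 (mod 2843).
Smallest nonnegative: a = 1466250 mod 2843 = 2105.

2105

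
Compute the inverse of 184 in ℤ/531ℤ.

gcd(531, 184) = 1  (531 = 2×184 + 163, 184 = 1×163 + 21, 163 = 7×21 + 16, 21 = 1×16 + 5, 16 = 3×5 + 1, 5 = 5×1).
Back-substituting, 184×(-101) + 531×(35) = 1.
So 184×-101 ≡ 1 (mod 531), and -101 mod 531 = 430.

430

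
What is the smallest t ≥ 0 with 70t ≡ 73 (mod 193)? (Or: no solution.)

81

gcd(193, 70):
  193 = 2·70 + 53
  70 = 1·53 + 17
  53 = 3·17 + 2
  17 = 8·2 + 1
  2 = 2·1
so gcd(193, 70) = 1.
1 divides 73, so solutions exist.
Back-substitute for Bézout coefficients:
  1 = 17 - 8·2
  ... = 70·(91) + 193·(-33)
So 70·(91) ≡ 1 (mod 193); multiply by 73: t ≡ 6643 (mod 193).
Smallest nonnegative: t = 6643 mod 193 = 81.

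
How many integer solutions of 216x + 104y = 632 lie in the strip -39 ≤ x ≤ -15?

2

gcd(216, 104) = 8.
By Bézout, 216·(1) + 104·(-2) = 8.
Particular solution: (1, 4).
General solution: x = 1 + 13t, y = 4 - 27t for integer t.
-39 ≤ 1 + 13t ≤ -15 gives t ∈ [-3, -2], which is 2 values.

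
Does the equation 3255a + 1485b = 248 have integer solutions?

no

gcd(3255, 1485):
  3255 = 2·1485 + 285
  1485 = 5·285 + 60
  285 = 4·60 + 45
  60 = 1·45 + 15
  45 = 3·15
so gcd(3255, 1485) = 15.
15 does not divide 248 (remainder 8), so no integer solutions.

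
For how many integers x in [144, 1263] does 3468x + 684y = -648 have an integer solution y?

19

gcd(3468, 684) = 12.
By Bézout, 3468·(-14) + 684·(71) = 12.
Particular solution: (15, -77).
General solution: x = 15 + 57t, y = -77 - 289t for integer t.
144 ≤ 15 + 57t ≤ 1263 gives t ∈ [3, 21], which is 19 values.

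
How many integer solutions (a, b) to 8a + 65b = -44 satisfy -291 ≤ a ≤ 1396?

gcd(65, 8):
  65 = 8·8 + 1
  8 = 8·1
so gcd(65, 8) = 1.
Back-substitute for Bézout coefficients:
  1 = 65 - 8·8
  ... = 8·(-8) + 65·(1)
Scale by -44: particular solution (352, -44); reduce a mod 65: (27, -4).
General solution: a = 27 + 65t, b = -4 - 8t for integer t.
-291 ≤ 27 + 65t ≤ 1396 gives t ∈ [-4, 21], which is 26 values.

26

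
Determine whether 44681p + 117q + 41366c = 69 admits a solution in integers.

no

gcd(44681, 117):
  44681 = 381*117 + 104
  117 = 1*104 + 13
  104 = 8*13
so gcd(44681, 117) = 13.
gcd(13, 41366) = 13.
13 does not divide 69 (remainder 4), so no integer solutions.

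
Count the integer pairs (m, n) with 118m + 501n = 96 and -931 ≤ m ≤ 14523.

31

gcd(501, 118) = 1.
By Bézout, 118×(-242) + 501×(57) = 1.
Particular solution: (315, -74).
General solution: m = 315 + 501t, n = -74 - 118t for integer t.
-931 ≤ 315 + 501t ≤ 14523 gives t ∈ [-2, 28], which is 31 values.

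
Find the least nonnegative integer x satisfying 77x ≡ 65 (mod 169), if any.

104

gcd(169, 77) = 1  (169 = 2·77 + 15, 77 = 5·15 + 2, 15 = 7·2 + 1, 2 = 2·1).
1 divides 65, so solutions exist.
Back-substituting, 77·(-79) + 169·(36) = 1.
So 77·(-79) ≡ 1 (mod 169); multiply by 65: x ≡ -5135 (mod 169).
Smallest nonnegative: x = -5135 mod 169 = 104.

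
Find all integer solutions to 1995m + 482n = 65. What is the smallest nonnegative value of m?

447

gcd(1995, 482) = 1.
1 divides 65, so solutions exist.
By Bézout, 1995·(-223) + 482·(923) = 1.
Scale by 65/1 = 65: (m₀, n₀) = (-14495, 59995).
General solution: m = -14495 + 482t, n = 59995 - 1995t for integer t.
m ≥ 0: smallest is -14495 mod 482 = 447 (at t = 31), with n = -1850.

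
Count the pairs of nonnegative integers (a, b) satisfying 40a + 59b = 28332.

12

gcd(59, 40) = 1.
By Bézout, 40*(-28) + 59*(19) = 1.
One solution: (18, 468).
General: a = 18 + 59t, b = 468 - 40t.
a ≥ 0 ⇒ t ≥ 0; b ≥ 0 ⇒ t ≤ 11. So t ∈ [0, 11]: 12 solutions.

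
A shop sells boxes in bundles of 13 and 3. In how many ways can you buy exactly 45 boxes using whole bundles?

Need nonnegative integers with 13j + 3k = 45.
gcd(13, 3) = 1, and 13·(1) + 3·(-4) = 1.
So (j₀, k₀) = (45, -180); general j = 45 + 3t, k = -180 - 13t.
j ≥ 0 ⇒ t ≥ -15; k ≥ 0 ⇒ t ≤ -14. That's 2 values of t.

2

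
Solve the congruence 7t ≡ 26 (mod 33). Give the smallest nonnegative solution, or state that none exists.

32

gcd(33, 7) = 1  (33 = 4*7 + 5, 7 = 1*5 + 2, 5 = 2*2 + 1, 2 = 2*1).
1 divides 26, so solutions exist.
Back-substituting, 7*(-14) + 33*(3) = 1.
So 7*(-14) ≡ 1 (mod 33); multiply by 26: t ≡ -364 (mod 33).
Smallest nonnegative: t = -364 mod 33 = 32.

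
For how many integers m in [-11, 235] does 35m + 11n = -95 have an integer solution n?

23

gcd(35, 11):
  35 = 3*11 + 2
  11 = 5*2 + 1
  2 = 2*1
so gcd(35, 11) = 1.
Back-substitute for Bézout coefficients:
  1 = 11 - 5*2
  ... = 35*(-5) + 11*(16)
Scale by -95: particular solution (475, -1520); reduce m mod 11: (2, -15).
General solution: m = 2 + 11t, n = -15 - 35t for integer t.
-11 ≤ 2 + 11t ≤ 235 gives t ∈ [-1, 21], which is 23 values.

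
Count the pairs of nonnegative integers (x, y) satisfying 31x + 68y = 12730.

gcd(68, 31):
  68 = 2*31 + 6
  31 = 5*6 + 1
  6 = 6*1
so gcd(68, 31) = 1.
Back-substitute for Bézout coefficients:
  1 = 31 - 5*6
  ... = 31*(11) + 68*(-5)
Scale by 12730: one solution is (140030, -63650). Reduce x mod 68: (18, 179).
General: x = 18 + 68t, y = 179 - 31t.
x ≥ 0 ⇒ t ≥ 0; y ≥ 0 ⇒ t ≤ 5. So t ∈ [0, 5]: 6 solutions.

6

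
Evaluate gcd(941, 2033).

gcd(2033, 941) = 1  (2033 = 2*941 + 151, 941 = 6*151 + 35, 151 = 4*35 + 11, 35 = 3*11 + 2, 11 = 5*2 + 1, 2 = 2*1).

1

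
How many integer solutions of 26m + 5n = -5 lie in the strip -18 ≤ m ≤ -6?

gcd(26, 5) = 1  (26 = 5*5 + 1, 5 = 5*1).
Back-substituting, 26*(1) + 5*(-5) = 1.
Scale by -5: particular solution (-5, 25); reduce m mod 5: (0, -1).
General solution: m = 0 + 5t, n = -1 - 26t for integer t.
-18 ≤ 0 + 5t ≤ -6 gives t ∈ [-3, -2], which is 2 values.

2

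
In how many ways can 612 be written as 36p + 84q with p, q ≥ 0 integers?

3

gcd(84, 36) = 12.
By Bézout, 36*(-2) + 84*(1) = 12.
One solution: (3, 6).
General: p = 3 + 7t, q = 6 - 3t.
p ≥ 0 ⇒ t ≥ 0; q ≥ 0 ⇒ t ≤ 2. So t ∈ [0, 2]: 3 solutions.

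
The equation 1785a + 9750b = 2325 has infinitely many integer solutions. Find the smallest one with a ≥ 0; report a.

gcd(9750, 1785):
  9750 = 5*1785 + 825
  1785 = 2*825 + 135
  825 = 6*135 + 15
  135 = 9*15
so gcd(9750, 1785) = 15.
15 divides 2325, so solutions exist.
Back-substitute for Bézout coefficients:
  15 = 825 - 6*135
  ... = 1785*(-71) + 9750*(13)
Scale by 2325/15 = 155: (a₀, b₀) = (-11005, 2015).
General solution: a = -11005 + 650t, b = 2015 - 119t for integer t.
a ≥ 0: smallest is -11005 mod 650 = 45 (at t = 17), with b = -8.

45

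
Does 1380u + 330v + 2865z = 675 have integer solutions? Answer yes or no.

gcd(1380, 330) = 30  (1380 = 4·330 + 60, 330 = 5·60 + 30, 60 = 2·30).
gcd(30, 2865) = 15.
15 divides 675, so integer solutions exist.

yes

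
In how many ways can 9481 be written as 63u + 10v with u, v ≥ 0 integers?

15

gcd(63, 10) = 1.
By Bézout, 63×(-3) + 10×(19) = 1.
One solution: (7, 904).
General: u = 7 + 10t, v = 904 - 63t.
u ≥ 0 ⇒ t ≥ 0; v ≥ 0 ⇒ t ≤ 14. So t ∈ [0, 14]: 15 solutions.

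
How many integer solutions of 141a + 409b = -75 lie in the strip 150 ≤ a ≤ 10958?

26

gcd(409, 141):
  409 = 2·141 + 127
  141 = 1·127 + 14
  127 = 9·14 + 1
  14 = 14·1
so gcd(409, 141) = 1.
Back-substitute for Bézout coefficients:
  1 = 127 - 9·14
  ... = 141·(-29) + 409·(10)
Scale by -75: particular solution (2175, -750); reduce a mod 409: (130, -45).
General solution: a = 130 + 409t, b = -45 - 141t for integer t.
150 ≤ 130 + 409t ≤ 10958 gives t ∈ [1, 26], which is 26 values.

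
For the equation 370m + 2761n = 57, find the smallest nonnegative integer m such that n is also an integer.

918

gcd(2761, 370) = 1  (2761 = 7×370 + 171, 370 = 2×171 + 28, 171 = 6×28 + 3, 28 = 9×3 + 1, 3 = 3×1).
1 divides 57, so solutions exist.
Back-substituting, 370×(888) + 2761×(-119) = 1.
Scale by 57/1 = 57: (m₀, n₀) = (50616, -6783).
General solution: m = 50616 + 2761t, n = -6783 - 370t for integer t.
m ≥ 0: smallest is 50616 mod 2761 = 918 (at t = -18), with n = -123.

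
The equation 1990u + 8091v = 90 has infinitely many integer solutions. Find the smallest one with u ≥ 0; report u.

gcd(8091, 1990) = 1.
1 divides 90, so solutions exist.
By Bézout, 1990×(1297) + 8091×(-319) = 1.
Scale by 90/1 = 90: (u₀, v₀) = (116730, -28710).
General solution: u = 116730 + 8091t, v = -28710 - 1990t for integer t.
u ≥ 0: smallest is 116730 mod 8091 = 3456 (at t = -14), with v = -850.

3456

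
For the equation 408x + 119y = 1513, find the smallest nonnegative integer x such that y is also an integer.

4

gcd(408, 119):
  408 = 3×119 + 51
  119 = 2×51 + 17
  51 = 3×17
so gcd(408, 119) = 17.
17 divides 1513, so solutions exist.
Back-substitute for Bézout coefficients:
  17 = 119 - 2×51
  ... = 408×(-2) + 119×(7)
Scale by 1513/17 = 89: (x₀, y₀) = (-178, 623).
General solution: x = -178 + 7t, y = 623 - 24t for integer t.
x ≥ 0: smallest is -178 mod 7 = 4 (at t = 26), with y = -1.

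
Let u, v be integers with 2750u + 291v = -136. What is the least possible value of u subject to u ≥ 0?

gcd(2750, 291):
  2750 = 9×291 + 131
  291 = 2×131 + 29
  131 = 4×29 + 15
  29 = 1×15 + 14
  15 = 1×14 + 1
  14 = 14×1
so gcd(2750, 291) = 1.
1 divides -136, so solutions exist.
Back-substitute for Bézout coefficients:
  1 = 15 - 1×14
  ... = 2750×(20) + 291×(-189)
Scale by -136/1 = -136: (u₀, v₀) = (-2720, 25704).
General solution: u = -2720 + 291t, v = 25704 - 2750t for integer t.
u ≥ 0: smallest is -2720 mod 291 = 190 (at t = 10), with v = -1796.

190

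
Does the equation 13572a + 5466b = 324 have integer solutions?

gcd(13572, 5466) = 6.
6 divides 324, so integer solutions exist.

yes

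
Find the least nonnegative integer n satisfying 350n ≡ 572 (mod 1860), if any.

no solution

gcd(1860, 350):
  1860 = 5×350 + 110
  350 = 3×110 + 20
  110 = 5×20 + 10
  20 = 2×10
so gcd(1860, 350) = 10.
10 does not divide 572, so the congruence has no solution.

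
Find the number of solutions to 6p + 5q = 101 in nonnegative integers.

gcd(6, 5) = 1  (6 = 1×5 + 1, 5 = 5×1).
Back-substituting, 6×(1) + 5×(-1) = 1.
Scale by 101: one solution is (101, -101). Reduce p mod 5: (1, 19).
General: p = 1 + 5t, q = 19 - 6t.
p ≥ 0 ⇒ t ≥ 0; q ≥ 0 ⇒ t ≤ 3. So t ∈ [0, 3]: 4 solutions.

4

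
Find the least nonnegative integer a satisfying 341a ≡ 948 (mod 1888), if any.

gcd(1888, 341) = 1.
1 divides 948, so solutions exist.
By Bézout, 341×(-227) + 1888×(41) = 1.
So 341×(-227) ≡ 1 (mod 1888); multiply by 948: a ≡ -215196 (mod 1888).
Smallest nonnegative: a = -215196 mod 1888 = 36.

36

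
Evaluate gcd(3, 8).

1

gcd(8, 3):
  8 = 2·3 + 2
  3 = 1·2 + 1
  2 = 2·1
so gcd(8, 3) = 1.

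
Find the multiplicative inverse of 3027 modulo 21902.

gcd(21902, 3027) = 1  (21902 = 7·3027 + 713, 3027 = 4·713 + 175, 713 = 4·175 + 13, 175 = 13·13 + 6, 13 = 2·6 + 1, 6 = 6·1).
Back-substituting, 3027·(-3379) + 21902·(467) = 1.
So 3027·-3379 ≡ 1 (mod 21902), and -3379 mod 21902 = 18523.

18523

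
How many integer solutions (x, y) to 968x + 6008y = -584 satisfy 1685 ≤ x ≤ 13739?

16

gcd(6008, 968) = 8.
By Bézout, 968*(180) + 6008*(-29) = 8.
Particular solution: (378, -61).
General solution: x = 378 + 751t, y = -61 - 121t for integer t.
1685 ≤ 378 + 751t ≤ 13739 gives t ∈ [2, 17], which is 16 values.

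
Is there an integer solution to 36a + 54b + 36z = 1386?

yes

gcd(54, 36) = 18  (54 = 1×36 + 18, 36 = 2×18).
gcd(18, 36) = 18.
18 divides 1386, so integer solutions exist.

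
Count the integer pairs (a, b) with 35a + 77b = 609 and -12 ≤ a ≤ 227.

gcd(77, 35) = 7.
By Bézout, 35·(-2) + 77·(1) = 7.
Particular solution: (2, 7).
General solution: a = 2 + 11t, b = 7 - 5t for integer t.
-12 ≤ 2 + 11t ≤ 227 gives t ∈ [-1, 20], which is 22 values.

22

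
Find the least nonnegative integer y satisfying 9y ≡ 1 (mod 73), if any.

gcd(73, 9):
  73 = 8·9 + 1
  9 = 9·1
so gcd(73, 9) = 1.
1 divides 1, so solutions exist.
Back-substitute for Bézout coefficients:
  1 = 73 - 8·9
  ... = 9·(-8) + 73·(1)
So 9·(-8) ≡ 1 (mod 73); multiply by 1: y ≡ -8 (mod 73).
Smallest nonnegative: y = -8 mod 73 = 65.

65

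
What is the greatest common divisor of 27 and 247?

gcd(247, 27) = 1  (247 = 9*27 + 4, 27 = 6*4 + 3, 4 = 1*3 + 1, 3 = 3*1).

1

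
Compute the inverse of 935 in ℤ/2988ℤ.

gcd(2988, 935):
  2988 = 3×935 + 183
  935 = 5×183 + 20
  183 = 9×20 + 3
  20 = 6×3 + 2
  3 = 1×2 + 1
  2 = 2×1
so gcd(2988, 935) = 1.
Back-substitute for Bézout coefficients:
  1 = 3 - 1×2
  ... = 935×(-1045) + 2988×(327)
So 935×-1045 ≡ 1 (mod 2988), and -1045 mod 2988 = 1943.

1943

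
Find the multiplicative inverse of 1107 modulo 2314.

995

gcd(2314, 1107) = 1.
By Bézout, 1107*(995) + 2314*(-476) = 1.
So 1107*995 ≡ 1 (mod 2314), and 995 mod 2314 = 995.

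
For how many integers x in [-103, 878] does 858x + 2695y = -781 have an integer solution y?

4

gcd(2695, 858) = 11.
By Bézout, 858×(22) + 2695×(-7) = 11.
Particular solution: (153, -49).
General solution: x = 153 + 245t, y = -49 - 78t for integer t.
-103 ≤ 153 + 245t ≤ 878 gives t ∈ [-1, 2], which is 4 values.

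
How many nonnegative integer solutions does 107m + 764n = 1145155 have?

14

gcd(764, 107) = 1.
By Bézout, 107*(-357) + 764*(50) = 1.
One solution: (649, 1408).
General: m = 649 + 764t, n = 1408 - 107t.
m ≥ 0 ⇒ t ≥ 0; n ≥ 0 ⇒ t ≤ 13. So t ∈ [0, 13]: 14 solutions.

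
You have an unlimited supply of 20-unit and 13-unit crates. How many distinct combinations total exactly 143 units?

1

Need nonnegative integers with 20j + 13k = 143.
gcd(20, 13) = 1, and 20·(2) + 13·(-3) = 1.
So (j₀, k₀) = (286, -429); general j = 286 + 13t, k = -429 - 20t.
j ≥ 0 ⇒ t ≥ -22; k ≥ 0 ⇒ t ≤ -22. That's 1 value of t.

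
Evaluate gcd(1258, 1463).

gcd(1463, 1258) = 1  (1463 = 1·1258 + 205, 1258 = 6·205 + 28, 205 = 7·28 + 9, 28 = 3·9 + 1, 9 = 9·1).

1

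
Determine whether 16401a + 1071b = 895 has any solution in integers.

gcd(16401, 1071):
  16401 = 15*1071 + 336
  1071 = 3*336 + 63
  336 = 5*63 + 21
  63 = 3*21
so gcd(16401, 1071) = 21.
21 does not divide 895 (remainder 13), so no integer solutions.

no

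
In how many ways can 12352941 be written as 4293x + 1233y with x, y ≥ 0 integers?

gcd(4293, 1233):
  4293 = 3·1233 + 594
  1233 = 2·594 + 45
  594 = 13·45 + 9
  45 = 5·9
so gcd(4293, 1233) = 9.
Back-substitute for Bézout coefficients:
  9 = 594 - 13·45
  ... = 4293·(27) + 1233·(-94)
Scale by 1372549: one solution is (37058823, -129019606). Reduce x mod 137: (49, 9848).
General: x = 49 + 137t, y = 9848 - 477t.
x ≥ 0 ⇒ t ≥ 0; y ≥ 0 ⇒ t ≤ 20. So t ∈ [0, 20]: 21 solutions.

21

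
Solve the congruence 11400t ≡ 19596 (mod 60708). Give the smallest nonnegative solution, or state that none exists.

1136

gcd(60708, 11400):
  60708 = 5·11400 + 3708
  11400 = 3·3708 + 276
  3708 = 13·276 + 120
  276 = 2·120 + 36
  120 = 3·36 + 12
  36 = 3·12
so gcd(60708, 11400) = 12.
12 divides 19596, so solutions exist.
Back-substitute for Bézout coefficients:
  12 = 120 - 3·36
  ... = 11400·(-1539) + 60708·(289)
So 11400·(-1539) ≡ 12 (mod 60708); multiply by 1633: t ≡ -2513187 (mod 5059).
Smallest nonnegative: t = -2513187 mod 5059 = 1136.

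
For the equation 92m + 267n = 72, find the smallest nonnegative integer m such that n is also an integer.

24

gcd(267, 92) = 1.
1 divides 72, so solutions exist.
By Bézout, 92·(119) + 267·(-41) = 1.
Scale by 72/1 = 72: (m₀, n₀) = (8568, -2952).
General solution: m = 8568 + 267t, n = -2952 - 92t for integer t.
m ≥ 0: smallest is 8568 mod 267 = 24 (at t = -32), with n = -8.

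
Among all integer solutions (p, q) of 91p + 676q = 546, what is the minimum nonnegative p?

gcd(676, 91):
  676 = 7·91 + 39
  91 = 2·39 + 13
  39 = 3·13
so gcd(676, 91) = 13.
13 divides 546, so solutions exist.
Back-substitute for Bézout coefficients:
  13 = 91 - 2·39
  ... = 91·(15) + 676·(-2)
Scale by 546/13 = 42: (p₀, q₀) = (630, -84).
General solution: p = 630 + 52t, q = -84 - 7t for integer t.
p ≥ 0: smallest is 630 mod 52 = 6 (at t = -12), with q = 0.

6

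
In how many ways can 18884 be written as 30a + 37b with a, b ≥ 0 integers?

17

gcd(37, 30):
  37 = 1·30 + 7
  30 = 4·7 + 2
  7 = 3·2 + 1
  2 = 2·1
so gcd(37, 30) = 1.
Back-substitute for Bézout coefficients:
  1 = 7 - 3·2
  ... = 30·(-16) + 37·(13)
Scale by 18884: one solution is (-302144, 245492). Reduce a mod 37: (35, 482).
General: a = 35 + 37t, b = 482 - 30t.
a ≥ 0 ⇒ t ≥ 0; b ≥ 0 ⇒ t ≤ 16. So t ∈ [0, 16]: 17 solutions.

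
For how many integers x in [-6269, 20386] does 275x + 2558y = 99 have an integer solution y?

10

gcd(2558, 275) = 1.
By Bézout, 275·(493) + 2558·(-53) = 1.
Particular solution: (205, -22).
General solution: x = 205 + 2558t, y = -22 - 275t for integer t.
-6269 ≤ 205 + 2558t ≤ 20386 gives t ∈ [-2, 7], which is 10 values.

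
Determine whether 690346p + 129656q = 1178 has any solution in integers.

yes

gcd(690346, 129656) = 38.
38 divides 1178, so integer solutions exist.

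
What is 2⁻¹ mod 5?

3

gcd(5, 2) = 1.
By Bézout, 2×(-2) + 5×(1) = 1.
So 2×-2 ≡ 1 (mod 5), and -2 mod 5 = 3.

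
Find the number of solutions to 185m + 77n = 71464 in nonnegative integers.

5

gcd(185, 77) = 1.
By Bézout, 185×(5) + 77×(-12) = 1.
One solution: (40, 832).
General: m = 40 + 77t, n = 832 - 185t.
m ≥ 0 ⇒ t ≥ 0; n ≥ 0 ⇒ t ≤ 4. So t ∈ [0, 4]: 5 solutions.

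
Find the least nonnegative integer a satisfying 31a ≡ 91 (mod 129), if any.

gcd(129, 31):
  129 = 4×31 + 5
  31 = 6×5 + 1
  5 = 5×1
so gcd(129, 31) = 1.
1 divides 91, so solutions exist.
Back-substitute for Bézout coefficients:
  1 = 31 - 6×5
  ... = 31×(25) + 129×(-6)
So 31×(25) ≡ 1 (mod 129); multiply by 91: a ≡ 2275 (mod 129).
Smallest nonnegative: a = 2275 mod 129 = 82.

82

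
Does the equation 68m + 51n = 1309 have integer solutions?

yes

gcd(68, 51) = 17.
17 divides 1309, so integer solutions exist.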